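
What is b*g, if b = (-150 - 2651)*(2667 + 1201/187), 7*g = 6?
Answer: -8401823580/1309 ≈ -6.4185e+6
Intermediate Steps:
g = 6/7 (g = (1/7)*6 = 6/7 ≈ 0.85714)
b = -1400303930/187 (b = -2801*(2667 + 1201*(1/187)) = -2801*(2667 + 1201/187) = -2801*499930/187 = -1400303930/187 ≈ -7.4883e+6)
b*g = -1400303930/187*6/7 = -8401823580/1309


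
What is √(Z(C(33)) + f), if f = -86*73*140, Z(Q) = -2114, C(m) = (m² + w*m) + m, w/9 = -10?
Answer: I*√881034 ≈ 938.63*I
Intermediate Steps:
w = -90 (w = 9*(-10) = -90)
C(m) = m² - 89*m (C(m) = (m² - 90*m) + m = m² - 89*m)
f = -878920 (f = -6278*140 = -878920)
√(Z(C(33)) + f) = √(-2114 - 878920) = √(-881034) = I*√881034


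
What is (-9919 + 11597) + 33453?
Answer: 35131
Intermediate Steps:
(-9919 + 11597) + 33453 = 1678 + 33453 = 35131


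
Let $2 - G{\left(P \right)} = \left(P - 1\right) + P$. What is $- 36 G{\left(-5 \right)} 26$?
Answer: $-12168$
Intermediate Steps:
$G{\left(P \right)} = 3 - 2 P$ ($G{\left(P \right)} = 2 - \left(\left(P - 1\right) + P\right) = 2 - \left(\left(-1 + P\right) + P\right) = 2 - \left(-1 + 2 P\right) = 3 - 2 P$)
$- 36 G{\left(-5 \right)} 26 = - 36 \left(3 - -10\right) 26 = - 36 \left(3 + 10\right) 26 = \left(-36\right) 13 \cdot 26 = \left(-468\right) 26 = -12168$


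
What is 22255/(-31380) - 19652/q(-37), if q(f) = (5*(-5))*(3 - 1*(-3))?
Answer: 20444717/156900 ≈ 130.30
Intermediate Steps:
q(f) = -150 (q(f) = -25*(3 + 3) = -25*6 = -150)
22255/(-31380) - 19652/q(-37) = 22255/(-31380) - 19652/(-150) = 22255*(-1/31380) - 19652*(-1/150) = -4451/6276 + 9826/75 = 20444717/156900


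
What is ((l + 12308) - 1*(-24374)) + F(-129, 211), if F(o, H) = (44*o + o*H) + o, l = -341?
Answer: 3317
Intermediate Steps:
F(o, H) = 45*o + H*o (F(o, H) = (44*o + H*o) + o = 45*o + H*o)
((l + 12308) - 1*(-24374)) + F(-129, 211) = ((-341 + 12308) - 1*(-24374)) - 129*(45 + 211) = (11967 + 24374) - 129*256 = 36341 - 33024 = 3317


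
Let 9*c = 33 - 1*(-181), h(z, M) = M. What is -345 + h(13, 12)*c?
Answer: -179/3 ≈ -59.667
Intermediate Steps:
c = 214/9 (c = (33 - 1*(-181))/9 = (33 + 181)/9 = (⅑)*214 = 214/9 ≈ 23.778)
-345 + h(13, 12)*c = -345 + 12*(214/9) = -345 + 856/3 = -179/3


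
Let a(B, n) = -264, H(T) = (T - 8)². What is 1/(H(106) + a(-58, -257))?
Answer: 1/9340 ≈ 0.00010707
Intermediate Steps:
H(T) = (-8 + T)²
1/(H(106) + a(-58, -257)) = 1/((-8 + 106)² - 264) = 1/(98² - 264) = 1/(9604 - 264) = 1/9340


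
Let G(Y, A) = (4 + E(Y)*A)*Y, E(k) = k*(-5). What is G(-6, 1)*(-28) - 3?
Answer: 5709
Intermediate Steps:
E(k) = -5*k
G(Y, A) = Y*(4 - 5*A*Y) (G(Y, A) = (4 + (-5*Y)*A)*Y = (4 - 5*A*Y)*Y = Y*(4 - 5*A*Y))
G(-6, 1)*(-28) - 3 = -6*(4 - 5*1*(-6))*(-28) - 3 = -6*(4 + 30)*(-28) - 3 = -6*34*(-28) - 3 = -204*(-28) - 3 = 5712 - 3 = 5709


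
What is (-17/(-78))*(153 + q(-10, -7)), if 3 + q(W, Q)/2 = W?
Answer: 2159/78 ≈ 27.679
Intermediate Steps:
q(W, Q) = -6 + 2*W
(-17/(-78))*(153 + q(-10, -7)) = (-17/(-78))*(153 + (-6 + 2*(-10))) = (-17*(-1/78))*(153 + (-6 - 20)) = 17*(153 - 26)/78 = (17/78)*127 = 2159/78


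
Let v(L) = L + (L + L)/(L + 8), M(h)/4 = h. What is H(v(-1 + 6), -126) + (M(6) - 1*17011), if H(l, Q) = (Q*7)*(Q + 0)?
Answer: 94145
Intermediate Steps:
M(h) = 4*h
v(L) = L + 2*L/(8 + L) (v(L) = L + (2*L)/(8 + L) = L + 2*L/(8 + L))
H(l, Q) = 7*Q² (H(l, Q) = (7*Q)*Q = 7*Q²)
H(v(-1 + 6), -126) + (M(6) - 1*17011) = 7*(-126)² + (4*6 - 1*17011) = 7*15876 + (24 - 17011) = 111132 - 16987 = 94145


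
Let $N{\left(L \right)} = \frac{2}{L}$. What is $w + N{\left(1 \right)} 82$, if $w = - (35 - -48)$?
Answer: $81$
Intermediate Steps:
$w = -83$ ($w = - (35 + 48) = \left(-1\right) 83 = -83$)
$w + N{\left(1 \right)} 82 = -83 + \frac{2}{1} \cdot 82 = -83 + 2 \cdot 1 \cdot 82 = -83 + 2 \cdot 82 = -83 + 164 = 81$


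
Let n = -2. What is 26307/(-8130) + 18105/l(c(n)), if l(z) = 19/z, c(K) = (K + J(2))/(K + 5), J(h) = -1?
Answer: -49231161/51490 ≈ -956.13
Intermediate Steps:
c(K) = (-1 + K)/(5 + K) (c(K) = (K - 1)/(K + 5) = (-1 + K)/(5 + K))
26307/(-8130) + 18105/l(c(n)) = 26307/(-8130) + 18105/((19/(((-1 - 2)/(5 - 2))))) = 26307*(-1/8130) + 18105/((19/((-3/3)))) = -8769/2710 + 18105/((19/(((1/3)*(-3))))) = -8769/2710 + 18105/((19/(-1))) = -8769/2710 + 18105/((19*(-1))) = -8769/2710 + 18105/(-19) = -8769/2710 + 18105*(-1/19) = -8769/2710 - 18105/19 = -49231161/51490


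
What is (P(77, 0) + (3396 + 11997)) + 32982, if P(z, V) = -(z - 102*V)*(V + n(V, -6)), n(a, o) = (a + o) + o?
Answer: 49299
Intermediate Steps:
n(a, o) = a + 2*o
P(z, V) = -(-12 + 2*V)*(z - 102*V) (P(z, V) = -(z - 102*V)*(V + (V + 2*(-6))) = -(z - 102*V)*(V + (V - 12)) = -(z - 102*V)*(V + (-12 + V)) = -(z - 102*V)*(-12 + 2*V) = -(-12 + 2*V)*(z - 102*V))
(P(77, 0) + (3396 + 11997)) + 32982 = ((-1224*0 + 12*77 + 204*0**2 - 2*0*77) + (3396 + 11997)) + 32982 = ((0 + 924 + 204*0 + 0) + 15393) + 32982 = ((0 + 924 + 0 + 0) + 15393) + 32982 = (924 + 15393) + 32982 = 16317 + 32982 = 49299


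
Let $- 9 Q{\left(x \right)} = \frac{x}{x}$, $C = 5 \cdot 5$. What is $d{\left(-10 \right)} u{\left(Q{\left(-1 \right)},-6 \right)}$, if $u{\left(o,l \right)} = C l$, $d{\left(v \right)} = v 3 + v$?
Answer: $6000$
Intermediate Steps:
$C = 25$
$Q{\left(x \right)} = - \frac{1}{9}$ ($Q{\left(x \right)} = - \frac{x \frac{1}{x}}{9} = \left(- \frac{1}{9}\right) 1 = - \frac{1}{9}$)
$d{\left(v \right)} = 4 v$ ($d{\left(v \right)} = 3 v + v = 4 v$)
$u{\left(o,l \right)} = 25 l$
$d{\left(-10 \right)} u{\left(Q{\left(-1 \right)},-6 \right)} = 4 \left(-10\right) 25 \left(-6\right) = \left(-40\right) \left(-150\right) = 6000$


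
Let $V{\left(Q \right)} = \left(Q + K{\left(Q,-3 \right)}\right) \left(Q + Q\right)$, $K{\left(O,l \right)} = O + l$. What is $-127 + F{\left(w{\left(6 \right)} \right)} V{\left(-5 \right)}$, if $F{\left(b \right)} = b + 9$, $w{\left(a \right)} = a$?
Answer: $1823$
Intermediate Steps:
$F{\left(b \right)} = 9 + b$
$V{\left(Q \right)} = 2 Q \left(-3 + 2 Q\right)$ ($V{\left(Q \right)} = \left(Q + \left(Q - 3\right)\right) \left(Q + Q\right) = \left(Q + \left(-3 + Q\right)\right) 2 Q = \left(-3 + 2 Q\right) 2 Q = 2 Q \left(-3 + 2 Q\right)$)
$-127 + F{\left(w{\left(6 \right)} \right)} V{\left(-5 \right)} = -127 + \left(9 + 6\right) 2 \left(-5\right) \left(-3 + 2 \left(-5\right)\right) = -127 + 15 \cdot 2 \left(-5\right) \left(-3 - 10\right) = -127 + 15 \cdot 2 \left(-5\right) \left(-13\right) = -127 + 15 \cdot 130 = -127 + 1950 = 1823$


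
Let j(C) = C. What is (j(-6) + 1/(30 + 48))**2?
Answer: 218089/6084 ≈ 35.846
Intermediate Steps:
(j(-6) + 1/(30 + 48))**2 = (-6 + 1/(30 + 48))**2 = (-6 + 1/78)**2 = (-467/78)**2 = 218089/6084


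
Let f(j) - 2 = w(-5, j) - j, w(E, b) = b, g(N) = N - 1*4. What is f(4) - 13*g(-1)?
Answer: 67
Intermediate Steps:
g(N) = -4 + N (g(N) = N - 4 = -4 + N)
f(j) = 2 (f(j) = 2 + (j - j) = 2 + 0 = 2)
f(4) - 13*g(-1) = 2 - 13*(-4 - 1) = 2 - 13*(-5) = 2 + 65 = 67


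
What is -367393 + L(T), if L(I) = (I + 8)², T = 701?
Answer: 135288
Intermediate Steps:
L(I) = (8 + I)²
-367393 + L(T) = -367393 + (8 + 701)² = -367393 + 709² = -367393 + 502681 = 135288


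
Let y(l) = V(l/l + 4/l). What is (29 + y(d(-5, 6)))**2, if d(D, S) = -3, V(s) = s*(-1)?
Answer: 7744/9 ≈ 860.44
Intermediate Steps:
V(s) = -s
y(l) = -1 - 4/l (y(l) = -(l/l + 4/l) = -(1 + 4/l) = -1 - 4/l)
(29 + y(d(-5, 6)))**2 = (29 + (-4 - 1*(-3))/(-3))**2 = (29 - (-4 + 3)/3)**2 = (29 - 1/3*(-1))**2 = (29 + 1/3)**2 = (88/3)**2 = 7744/9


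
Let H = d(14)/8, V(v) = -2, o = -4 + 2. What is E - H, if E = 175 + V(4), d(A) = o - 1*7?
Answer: 1393/8 ≈ 174.13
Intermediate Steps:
o = -2
d(A) = -9 (d(A) = -2 - 1*7 = -2 - 7 = -9)
E = 173 (E = 175 - 2 = 173)
H = -9/8 ≈ -1.1250
E - H = 173 - 1*(-9/8) = 173 + 9/8 = 1393/8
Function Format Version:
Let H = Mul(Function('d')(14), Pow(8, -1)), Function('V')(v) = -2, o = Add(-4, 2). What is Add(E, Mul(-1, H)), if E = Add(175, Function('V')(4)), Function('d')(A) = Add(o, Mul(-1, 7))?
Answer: Rational(1393, 8) ≈ 174.13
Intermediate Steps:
o = -2
Function('d')(A) = -9 (Function('d')(A) = Add(-2, Mul(-1, 7)) = Add(-2, -7) = -9)
E = 173 (E = Add(175, -2) = 173)
H = Rational(-9, 8) (H = Mul(-9, Pow(8, -1)) = Mul(-9, Rational(1, 8)) = Rational(-9, 8) ≈ -1.1250)
Add(E, Mul(-1, H)) = Add(173, Mul(-1, Rational(-9, 8))) = Add(173, Rational(9, 8)) = Rational(1393, 8)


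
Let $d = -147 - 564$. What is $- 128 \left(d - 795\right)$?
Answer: $192768$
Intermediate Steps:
$d = -711$
$- 128 \left(d - 795\right) = - 128 \left(-711 - 795\right) = \left(-128\right) \left(-1506\right) = 192768$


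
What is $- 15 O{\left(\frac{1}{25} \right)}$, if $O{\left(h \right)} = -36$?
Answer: $540$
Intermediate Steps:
$- 15 O{\left(\frac{1}{25} \right)} = \left(-15\right) \left(-36\right) = 540$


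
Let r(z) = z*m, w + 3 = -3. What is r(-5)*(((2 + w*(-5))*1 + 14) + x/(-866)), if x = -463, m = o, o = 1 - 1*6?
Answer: 1007475/866 ≈ 1163.4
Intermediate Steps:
w = -6 (w = -3 - 3 = -6)
o = -5 (o = 1 - 6 = -5)
m = -5
r(z) = -5*z (r(z) = z*(-5) = -5*z)
r(-5)*(((2 + w*(-5))*1 + 14) + x/(-866)) = (-5*(-5))*(((2 - 6*(-5))*1 + 14) - 463/(-866)) = 25*(((2 + 30)*1 + 14) - 463*(-1/866)) = 25*((32*1 + 14) + 463/866) = 25*((32 + 14) + 463/866) = 25*(46 + 463/866) = 25*(40299/866) = 1007475/866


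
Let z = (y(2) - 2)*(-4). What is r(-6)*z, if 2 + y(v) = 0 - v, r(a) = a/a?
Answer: 24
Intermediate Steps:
r(a) = 1
y(v) = -2 - v (y(v) = -2 + (0 - v) = -2 - v)
z = 24 (z = ((-2 - 1*2) - 2)*(-4) = ((-2 - 2) - 2)*(-4) = (-4 - 2)*(-4) = -6*(-4) = 24)
r(-6)*z = 1*24 = 24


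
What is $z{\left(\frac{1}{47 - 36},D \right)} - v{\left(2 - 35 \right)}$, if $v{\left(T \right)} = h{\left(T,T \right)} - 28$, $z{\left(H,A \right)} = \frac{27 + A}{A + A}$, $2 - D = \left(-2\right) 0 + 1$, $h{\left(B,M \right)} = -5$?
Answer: $47$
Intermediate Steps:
$D = 1$ ($D = 2 - \left(\left(-2\right) 0 + 1\right) = 2 - \left(0 + 1\right) = 2 - 1 = 1$)
$z{\left(H,A \right)} = \frac{27 + A}{2 A}$
$v{\left(T \right)} = -33$ ($v{\left(T \right)} = -5 - 28 = -33$)
$z{\left(\frac{1}{47 - 36},D \right)} - v{\left(2 - 35 \right)} = \frac{27 + 1}{2 \cdot 1} - -33 = \frac{1}{2} \cdot 1 \cdot 28 + 33 = 14 + 33 = 47$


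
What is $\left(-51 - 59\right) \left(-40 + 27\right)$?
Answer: $1430$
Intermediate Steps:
$\left(-51 - 59\right) \left(-40 + 27\right) = \left(-110\right) \left(-13\right) = 1430$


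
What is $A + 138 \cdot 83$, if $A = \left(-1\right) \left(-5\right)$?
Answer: $11459$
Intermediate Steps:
$A = 5$
$A + 138 \cdot 83 = 5 + 138 \cdot 83 = 5 + 11454 = 11459$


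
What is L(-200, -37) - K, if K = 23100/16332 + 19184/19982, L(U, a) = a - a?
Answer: -32287387/13597751 ≈ -2.3745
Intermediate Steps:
L(U, a) = 0
K = 32287387/13597751 (K = 23100*(1/16332) + 19184*(1/19982) = 1925/1361 + 9592/9991 = 32287387/13597751 ≈ 2.3745)
L(-200, -37) - K = 0 - 1*32287387/13597751 = 0 - 32287387/13597751 = -32287387/13597751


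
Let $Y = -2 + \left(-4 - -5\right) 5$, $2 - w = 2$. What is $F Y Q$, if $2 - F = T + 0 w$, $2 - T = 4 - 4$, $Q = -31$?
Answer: $0$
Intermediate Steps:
$w = 0$ ($w = 2 - 2 = 0$)
$T = 2$ ($T = 2 - \left(4 - 4\right) = 2 - 0 = 2 + 0 = 2$)
$F = 0$ ($F = 2 - \left(2 + 0 \cdot 0\right) = 2 - \left(2 + 0\right) = 2 - 2 = 0$)
$Y = 3$ ($Y = -2 + \left(-4 + 5\right) 5 = -2 + 1 \cdot 5 = -2 + 5 = 3$)
$F Y Q = 0 \cdot 3 \left(-31\right) = 0 \left(-31\right) = 0$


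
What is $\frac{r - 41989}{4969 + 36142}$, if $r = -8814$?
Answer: $- \frac{50803}{41111} \approx -1.2358$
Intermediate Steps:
$\frac{r - 41989}{4969 + 36142} = \frac{-8814 - 41989}{4969 + 36142} = - \frac{50803}{41111}$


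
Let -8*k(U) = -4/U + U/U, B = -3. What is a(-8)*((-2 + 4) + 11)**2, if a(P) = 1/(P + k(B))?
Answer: -4056/199 ≈ -20.382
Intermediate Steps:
k(U) = -1/8 + 1/(2*U) (k(U) = -(-4/U + U/U)/8 = -(-4/U + 1)/8 = -(1 - 4/U)/8 = -1/8 + 1/(2*U))
a(P) = 1/(-7/24 + P) (a(P) = 1/(P + (1/8)*(4 - 1*(-3))/(-3)) = 1/(P + (1/8)*(-1/3)*(4 + 3)) = 1/(P + (1/8)*(-1/3)*7) = 1/(P - 7/24) = 1/(-7/24 + P))
a(-8)*((-2 + 4) + 11)**2 = (24/(-7 + 24*(-8)))*((-2 + 4) + 11)**2 = (24/(-7 - 192))*(2 + 11)**2 = (24/(-199))*13**2 = (24*(-1/199))*169 = -24/199*169 = -4056/199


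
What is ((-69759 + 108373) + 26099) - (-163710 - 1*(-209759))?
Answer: 18664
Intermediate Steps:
((-69759 + 108373) + 26099) - (-163710 - 1*(-209759)) = (38614 + 26099) - (-163710 + 209759) = 64713 - 1*46049 = 64713 - 46049 = 18664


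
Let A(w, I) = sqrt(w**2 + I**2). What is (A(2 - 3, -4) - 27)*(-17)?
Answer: 459 - 17*sqrt(17) ≈ 388.91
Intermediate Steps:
A(w, I) = sqrt(I**2 + w**2)
(A(2 - 3, -4) - 27)*(-17) = (sqrt((-4)**2 + (2 - 3)**2) - 27)*(-17) = (sqrt(16 + (-1)**2) - 27)*(-17) = (sqrt(16 + 1) - 27)*(-17) = (sqrt(17) - 27)*(-17) = (-27 + sqrt(17))*(-17) = 459 - 17*sqrt(17)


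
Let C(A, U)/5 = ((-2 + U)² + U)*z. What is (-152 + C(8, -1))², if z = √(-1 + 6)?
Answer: 31104 - 12160*√5 ≈ 3913.4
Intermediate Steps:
z = √5 ≈ 2.2361
C(A, U) = 5*√5*(U + (-2 + U)²) (C(A, U) = 5*(((-2 + U)² + U)*√5) = 5*((U + (-2 + U)²)*√5) = 5*(√5*(U + (-2 + U)²)) = 5*√5*(U + (-2 + U)²))
(-152 + C(8, -1))² = (-152 + 5*√5*(-1 + (-2 - 1)²))² = (-152 + 5*√5*(-1 + (-3)²))² = (-152 + 5*√5*(-1 + 9))² = (-152 + 5*√5*8)² = (-152 + 40*√5)²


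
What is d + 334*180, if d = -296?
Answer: 59824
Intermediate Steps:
d + 334*180 = -296 + 334*180 = -296 + 60120 = 59824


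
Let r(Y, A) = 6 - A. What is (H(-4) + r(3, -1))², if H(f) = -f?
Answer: 121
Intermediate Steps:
(H(-4) + r(3, -1))² = (-1*(-4) + (6 - 1*(-1)))² = (4 + (6 + 1))² = (4 + 7)² = 11² = 121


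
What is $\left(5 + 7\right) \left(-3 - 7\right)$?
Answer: $-120$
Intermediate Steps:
$\left(5 + 7\right) \left(-3 - 7\right) = 12 \left(-3 - 7\right) = 12 \left(-10\right) = -120$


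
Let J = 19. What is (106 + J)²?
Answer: 15625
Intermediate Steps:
(106 + J)² = (106 + 19)² = 125² = 15625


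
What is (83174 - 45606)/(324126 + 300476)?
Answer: 18784/312301 ≈ 0.060147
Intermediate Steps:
(83174 - 45606)/(324126 + 300476) = 37568/624602 = 37568*(1/624602) = 18784/312301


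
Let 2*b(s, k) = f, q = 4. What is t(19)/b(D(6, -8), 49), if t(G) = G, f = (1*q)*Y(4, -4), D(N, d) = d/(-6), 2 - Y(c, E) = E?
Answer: 19/12 ≈ 1.5833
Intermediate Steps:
Y(c, E) = 2 - E
D(N, d) = -d/6 (D(N, d) = d*(-⅙) = -d/6)
f = 24 (f = (1*4)*(2 - 1*(-4)) = 4*(2 + 4) = 4*6 = 24)
b(s, k) = 12 (b(s, k) = (½)*24 = 12)
t(19)/b(D(6, -8), 49) = 19/12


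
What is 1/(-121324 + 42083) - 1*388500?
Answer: -30785128501/79241 ≈ -3.8850e+5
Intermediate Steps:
1/(-121324 + 42083) - 1*388500 = 1/(-79241) - 388500 = -1/79241 - 388500 = -30785128501/79241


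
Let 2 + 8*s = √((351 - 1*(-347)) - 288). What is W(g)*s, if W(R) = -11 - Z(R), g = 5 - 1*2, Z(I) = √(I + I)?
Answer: (2 - √410)*(11 + √6)/8 ≈ -30.679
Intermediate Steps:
Z(I) = √2*√I (Z(I) = √(2*I) = √2*√I)
g = 3 (g = 5 - 2 = 3)
W(R) = -11 - √2*√R
s = -¼ + √410/8 (s = -¼ + √((351 - 1*(-347)) - 288)/8 = -¼ + √((351 + 347) - 288)/8 = -¼ + √(698 - 288)/8 = -¼ + √410/8 ≈ 2.2811)
W(g)*s = (-11 - √2*√3)*(-¼ + √410/8) = (-11 - √6)*(-¼ + √410/8)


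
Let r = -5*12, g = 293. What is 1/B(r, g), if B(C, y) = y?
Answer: 1/293 ≈ 0.0034130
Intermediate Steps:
r = -60
1/B(r, g) = 1/293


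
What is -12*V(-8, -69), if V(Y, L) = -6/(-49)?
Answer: -72/49 ≈ -1.4694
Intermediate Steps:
V(Y, L) = 6/49 (V(Y, L) = -6*(-1/49) = 6/49)
-12*V(-8, -69) = -12*6/49 = -72/49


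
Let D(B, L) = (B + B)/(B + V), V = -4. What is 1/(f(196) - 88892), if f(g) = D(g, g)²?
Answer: -576/51199391 ≈ -1.1250e-5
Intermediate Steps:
D(B, L) = 2*B/(-4 + B) (D(B, L) = (B + B)/(B - 4) = (2*B)/(-4 + B) = 2*B/(-4 + B))
f(g) = 4*g²/(-4 + g)² (f(g) = (2*g/(-4 + g))² = 4*g²/(-4 + g)²)
1/(f(196) - 88892) = 1/(4*196²/(-4 + 196)² - 88892) = 1/(4*38416/192² - 88892) = 1/(4*38416*(1/36864) - 88892) = 1/(2401/576 - 88892) = 1/(-51199391/576) = -576/51199391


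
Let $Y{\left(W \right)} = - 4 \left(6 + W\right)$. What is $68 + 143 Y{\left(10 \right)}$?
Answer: $-9084$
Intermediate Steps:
$Y{\left(W \right)} = -24 - 4 W$
$68 + 143 Y{\left(10 \right)} = 68 + 143 \left(-24 - 40\right) = 68 + 143 \left(-64\right) = 68 - 9152 = -9084$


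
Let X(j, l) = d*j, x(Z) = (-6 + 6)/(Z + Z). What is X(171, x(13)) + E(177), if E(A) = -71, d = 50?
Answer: 8479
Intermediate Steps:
x(Z) = 0 (x(Z) = 0/((2*Z)) = 0*(1/(2*Z)) = 0)
X(j, l) = 50*j
X(171, x(13)) + E(177) = 50*171 - 71 = 8550 - 71 = 8479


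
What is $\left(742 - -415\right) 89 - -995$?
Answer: $103968$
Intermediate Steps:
$\left(742 - -415\right) 89 - -995 = \left(742 + 415\right) 89 + 995 = 1157 \cdot 89 + 995 = 102973 + 995 = 103968$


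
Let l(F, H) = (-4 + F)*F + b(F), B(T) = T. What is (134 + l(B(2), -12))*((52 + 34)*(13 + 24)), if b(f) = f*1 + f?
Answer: 426388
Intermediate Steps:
b(f) = 2*f (b(f) = f + f = 2*f)
l(F, H) = 2*F + F*(-4 + F) (l(F, H) = (-4 + F)*F + 2*F = F*(-4 + F) + 2*F = 2*F + F*(-4 + F))
(134 + l(B(2), -12))*((52 + 34)*(13 + 24)) = (134 + 2*(-2 + 2))*((52 + 34)*(13 + 24)) = (134 + 2*0)*(86*37) = (134 + 0)*3182 = 134*3182 = 426388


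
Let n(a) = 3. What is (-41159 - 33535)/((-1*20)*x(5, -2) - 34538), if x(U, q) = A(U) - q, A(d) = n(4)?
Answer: 12449/5773 ≈ 2.1564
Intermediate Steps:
A(d) = 3
x(U, q) = 3 - q
(-41159 - 33535)/((-1*20)*x(5, -2) - 34538) = (-41159 - 33535)/((-1*20)*(3 - 1*(-2)) - 34538) = -74694/(-20*(3 + 2) - 34538) = -74694/(-20*5 - 34538) = -74694/(-100 - 34538) = -74694/(-34638) = -74694*(-1/34638) = 12449/5773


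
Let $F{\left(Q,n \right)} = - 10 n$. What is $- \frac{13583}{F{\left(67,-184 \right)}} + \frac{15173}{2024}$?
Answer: $\frac{2317}{20240} \approx 0.11448$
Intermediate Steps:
$- \frac{13583}{F{\left(67,-184 \right)}} + \frac{15173}{2024} = - \frac{13583}{\left(-10\right) \left(-184\right)} + \frac{15173}{2024} = - \frac{13583}{1840} + 15173 \cdot \frac{1}{2024} = \left(-13583\right) \frac{1}{1840} + \frac{15173}{2024} = - \frac{13583}{1840} + \frac{15173}{2024} = \frac{2317}{20240}$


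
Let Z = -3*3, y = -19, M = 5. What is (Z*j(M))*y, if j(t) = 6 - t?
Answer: 171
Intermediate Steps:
Z = -9
(Z*j(M))*y = -9*(6 - 1*5)*(-19) = -9*(6 - 5)*(-19) = -9*1*(-19) = -9*(-19) = 171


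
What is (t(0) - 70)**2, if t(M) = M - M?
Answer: 4900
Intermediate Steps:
t(M) = 0
(t(0) - 70)**2 = (0 - 70)**2 = (-70)**2 = 4900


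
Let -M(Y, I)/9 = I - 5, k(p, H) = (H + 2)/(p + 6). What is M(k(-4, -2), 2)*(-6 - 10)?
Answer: -432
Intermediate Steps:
k(p, H) = (2 + H)/(6 + p)
M(Y, I) = 45 - 9*I (M(Y, I) = -9*(I - 5) = -9*(-5 + I) = 45 - 9*I)
M(k(-4, -2), 2)*(-6 - 10) = (45 - 9*2)*(-6 - 10) = (45 - 18)*(-16) = 27*(-16) = -432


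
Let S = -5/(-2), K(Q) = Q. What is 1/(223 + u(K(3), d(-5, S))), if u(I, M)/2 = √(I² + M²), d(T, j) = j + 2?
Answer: 223/49612 - 3*√13/49612 ≈ 0.0042769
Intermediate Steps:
S = 5/2 (S = -5*(-½) = 5/2 ≈ 2.5000)
d(T, j) = 2 + j
u(I, M) = 2*√(I² + M²)
1/(223 + u(K(3), d(-5, S))) = 1/(223 + 2*√(3² + (2 + 5/2)²)) = 1/(223 + 2*√(9 + (9/2)²)) = 1/(223 + 2*√(9 + 81/4)) = 1/(223 + 2*√(117/4)) = 1/(223 + 2*(3*√13/2)) = 1/(223 + 3*√13)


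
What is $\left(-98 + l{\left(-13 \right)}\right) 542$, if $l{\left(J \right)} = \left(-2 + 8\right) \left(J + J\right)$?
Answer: $-137668$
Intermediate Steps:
$l{\left(J \right)} = 12 J$ ($l{\left(J \right)} = 6 \cdot 2 J = 12 J$)
$\left(-98 + l{\left(-13 \right)}\right) 542 = \left(-98 + 12 \left(-13\right)\right) 542 = \left(-98 - 156\right) 542 = \left(-254\right) 542 = -137668$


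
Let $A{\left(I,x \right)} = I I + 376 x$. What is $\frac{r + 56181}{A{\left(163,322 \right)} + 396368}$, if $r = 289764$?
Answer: $\frac{345945}{544009} \approx 0.63592$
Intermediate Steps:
$A{\left(I,x \right)} = I^{2} + 376 x$
$\frac{r + 56181}{A{\left(163,322 \right)} + 396368} = \frac{289764 + 56181}{\left(163^{2} + 376 \cdot 322\right) + 396368} = \frac{345945}{\left(26569 + 121072\right) + 396368} = \frac{345945}{147641 + 396368} = \frac{345945}{544009}$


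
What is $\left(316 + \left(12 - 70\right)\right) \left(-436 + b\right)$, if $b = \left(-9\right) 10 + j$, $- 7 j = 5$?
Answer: $- \frac{951246}{7} \approx -1.3589 \cdot 10^{5}$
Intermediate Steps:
$j = - \frac{5}{7}$ ($j = \left(- \frac{1}{7}\right) 5 = - \frac{5}{7} \approx -0.71429$)
$b = - \frac{635}{7}$ ($b = \left(-9\right) 10 - \frac{5}{7} = -90 - \frac{5}{7} = - \frac{635}{7} \approx -90.714$)
$\left(316 + \left(12 - 70\right)\right) \left(-436 + b\right) = \left(316 + \left(12 - 70\right)\right) \left(-436 - \frac{635}{7}\right) = \left(316 - 58\right) \left(- \frac{3687}{7}\right) = 258 \left(- \frac{3687}{7}\right) = - \frac{951246}{7}$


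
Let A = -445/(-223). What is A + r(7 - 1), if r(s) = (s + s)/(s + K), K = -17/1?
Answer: 2219/2453 ≈ 0.90461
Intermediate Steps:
A = 445/223 (A = -445*(-1/223) = 445/223 ≈ 1.9955)
K = -17 (K = -17*1 = -17)
r(s) = 2*s/(-17 + s) (r(s) = (s + s)/(s - 17) = (2*s)/(-17 + s) = 2*s/(-17 + s))
A + r(7 - 1) = 445/223 + 2*(7 - 1)/(-17 + (7 - 1)) = 445/223 + 2*6/(-17 + 6) = 445/223 + 2*6/(-11) = 445/223 + 2*6*(-1/11) = 445/223 - 12/11 = 2219/2453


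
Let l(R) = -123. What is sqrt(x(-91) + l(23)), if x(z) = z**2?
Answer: sqrt(8158) ≈ 90.322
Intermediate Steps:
sqrt(x(-91) + l(23)) = sqrt((-91)**2 - 123) = sqrt(8281 - 123) = sqrt(8158)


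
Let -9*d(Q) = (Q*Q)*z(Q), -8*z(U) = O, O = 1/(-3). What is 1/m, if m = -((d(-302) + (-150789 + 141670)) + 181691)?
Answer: -54/9296087 ≈ -5.8089e-6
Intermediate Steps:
O = -⅓ ≈ -0.33333
z(U) = 1/24 (z(U) = -⅛*(-⅓) = 1/24)
d(Q) = -Q²/216 (d(Q) = -Q*Q/(9*24) = -Q²/(9*24) = -Q²/216)
m = -9296087/54 (m = -((-1/216*(-302)² + (-150789 + 141670)) + 181691) = -((-1/216*91204 - 9119) + 181691) = -((-22801/54 - 9119) + 181691) = -(-515227/54 + 181691) = -1*9296087/54 = -9296087/54 ≈ -1.7215e+5)
1/m = 1/(-9296087/54) = -54/9296087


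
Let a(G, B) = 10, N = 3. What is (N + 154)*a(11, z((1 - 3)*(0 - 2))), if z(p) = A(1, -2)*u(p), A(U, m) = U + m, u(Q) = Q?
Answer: 1570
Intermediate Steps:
z(p) = -p (z(p) = (1 - 2)*p = -p)
(N + 154)*a(11, z((1 - 3)*(0 - 2))) = (3 + 154)*10 = 157*10 = 1570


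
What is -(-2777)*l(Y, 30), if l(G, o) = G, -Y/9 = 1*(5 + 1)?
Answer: -149958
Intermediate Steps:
Y = -54 (Y = -9*(5 + 1) = -9*6 = -54)
-(-2777)*l(Y, 30) = -(-2777)*(-54) = -1*149958 = -149958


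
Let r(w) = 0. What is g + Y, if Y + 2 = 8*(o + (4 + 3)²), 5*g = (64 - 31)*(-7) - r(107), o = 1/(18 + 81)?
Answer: 170221/495 ≈ 343.88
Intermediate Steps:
o = 1/99 ≈ 0.010101
g = -231/5 (g = ((64 - 31)*(-7) - 1*0)/5 = (33*(-7) + 0)/5 = (-231 + 0)/5 = (⅕)*(-231) = -231/5 ≈ -46.200)
Y = 38618/99 (Y = -2 + 8*(1/99 + (4 + 3)²) = -2 + 8*(1/99 + 7²) = -2 + 8*(1/99 + 49) = -2 + 8*(4852/99) = -2 + 38816/99 = 38618/99 ≈ 390.08)
g + Y = -231/5 + 38618/99 = 170221/495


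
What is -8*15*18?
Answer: -2160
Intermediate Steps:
-8*15*18 = -120*18 = -2160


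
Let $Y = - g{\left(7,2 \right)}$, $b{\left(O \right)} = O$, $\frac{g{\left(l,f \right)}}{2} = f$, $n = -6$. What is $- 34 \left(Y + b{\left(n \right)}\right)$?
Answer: $340$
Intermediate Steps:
$g{\left(l,f \right)} = 2 f$
$Y = -4$ ($Y = - 2 \cdot 2 = \left(-1\right) 4 = -4$)
$- 34 \left(Y + b{\left(n \right)}\right) = - 34 \left(-4 - 6\right) = \left(-34\right) \left(-10\right) = 340$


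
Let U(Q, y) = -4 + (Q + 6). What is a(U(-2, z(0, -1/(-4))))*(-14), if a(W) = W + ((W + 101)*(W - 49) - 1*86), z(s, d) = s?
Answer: 70490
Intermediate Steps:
U(Q, y) = 2 + Q (U(Q, y) = -4 + (6 + Q) = 2 + Q)
a(W) = -86 + W + (-49 + W)*(101 + W) (a(W) = W + ((101 + W)*(-49 + W) - 86) = W + ((-49 + W)*(101 + W) - 86) = W + (-86 + (-49 + W)*(101 + W)) = -86 + W + (-49 + W)*(101 + W))
a(U(-2, z(0, -1/(-4))))*(-14) = (-5035 + (2 - 2)² + 53*(2 - 2))*(-14) = (-5035 + 0² + 53*0)*(-14) = (-5035 + 0 + 0)*(-14) = -5035*(-14) = 70490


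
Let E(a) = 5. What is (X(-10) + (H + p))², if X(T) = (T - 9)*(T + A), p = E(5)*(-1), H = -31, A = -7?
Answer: 82369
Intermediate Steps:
p = -5 (p = 5*(-1) = -5)
X(T) = (-9 + T)*(-7 + T) (X(T) = (T - 9)*(T - 7) = (-9 + T)*(-7 + T))
(X(-10) + (H + p))² = ((63 + (-10)² - 16*(-10)) + (-31 - 5))² = ((63 + 100 + 160) - 36)² = (323 - 36)² = 287² = 82369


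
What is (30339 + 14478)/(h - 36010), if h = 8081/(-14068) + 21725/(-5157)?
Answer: -3251414012292/2612825123777 ≈ -1.2444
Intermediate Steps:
h = -347301017/72548676 (h = 8081*(-1/14068) + 21725*(-1/5157) = -8081/14068 - 21725/5157 = -347301017/72548676 ≈ -4.7871)
(30339 + 14478)/(h - 36010) = (30339 + 14478)/(-347301017/72548676 - 36010) = 44817/(-2612825123777/72548676) = 44817*(-72548676/2612825123777) = -3251414012292/2612825123777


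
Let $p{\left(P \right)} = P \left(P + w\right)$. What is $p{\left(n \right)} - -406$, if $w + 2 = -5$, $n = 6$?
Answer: $400$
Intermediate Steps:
$w = -7$ ($w = -2 - 5 = -7$)
$p{\left(P \right)} = P \left(-7 + P\right)$ ($p{\left(P \right)} = P \left(P - 7\right) = P \left(-7 + P\right)$)
$p{\left(n \right)} - -406 = 6 \left(-7 + 6\right) - -406 = 6 \left(-1\right) + 406 = -6 + 406 = 400$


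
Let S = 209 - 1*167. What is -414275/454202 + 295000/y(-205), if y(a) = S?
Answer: 9569442175/1362606 ≈ 7022.9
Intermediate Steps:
S = 42 (S = 209 - 167 = 42)
y(a) = 42
-414275/454202 + 295000/y(-205) = -414275/454202 + 295000/42 = -414275*1/454202 + 295000*(1/42) = -414275/454202 + 147500/21 = 9569442175/1362606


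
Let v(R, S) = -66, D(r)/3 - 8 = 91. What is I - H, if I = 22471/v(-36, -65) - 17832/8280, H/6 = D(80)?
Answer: -5375297/2530 ≈ -2124.6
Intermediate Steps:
D(r) = 297 (D(r) = 24 + 3*91 = 24 + 273 = 297)
H = 1782 (H = 6*297 = 1782)
I = -866837/2530 (I = 22471/(-66) - 17832/8280 = 22471*(-1/66) - 17832*1/8280 = -22471/66 - 743/345 = -866837/2530 ≈ -342.62)
I - H = -866837/2530 - 1*1782 = -866837/2530 - 1782 = -5375297/2530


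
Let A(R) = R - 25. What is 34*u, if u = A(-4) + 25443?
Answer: 864076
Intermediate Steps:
A(R) = -25 + R
u = 25414 (u = (-25 - 4) + 25443 = -29 + 25443 = 25414)
34*u = 34*25414 = 864076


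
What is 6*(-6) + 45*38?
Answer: 1674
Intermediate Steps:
6*(-6) + 45*38 = -36 + 1710 = 1674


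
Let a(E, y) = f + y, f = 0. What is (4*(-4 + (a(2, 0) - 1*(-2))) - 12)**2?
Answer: 400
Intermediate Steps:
a(E, y) = y (a(E, y) = 0 + y = y)
(4*(-4 + (a(2, 0) - 1*(-2))) - 12)**2 = (4*(-4 + (0 - 1*(-2))) - 12)**2 = (4*(-4 + (0 + 2)) - 12)**2 = (4*(-4 + 2) - 12)**2 = (4*(-2) - 12)**2 = (-8 - 12)**2 = (-20)**2 = 400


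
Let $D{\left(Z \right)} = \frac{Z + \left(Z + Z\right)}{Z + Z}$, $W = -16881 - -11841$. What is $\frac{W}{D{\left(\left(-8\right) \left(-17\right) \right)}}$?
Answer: $-3360$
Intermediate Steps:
$W = -5040$ ($W = -16881 + 11841 = -5040$)
$D{\left(Z \right)} = \frac{3}{2}$ ($D{\left(Z \right)} = \frac{Z + 2 Z}{2 Z} = 3 Z \frac{1}{2 Z} = \frac{3}{2}$)
$\frac{W}{D{\left(\left(-8\right) \left(-17\right) \right)}} = - \frac{5040}{\frac{3}{2}} = \left(-5040\right) \frac{2}{3} = -3360$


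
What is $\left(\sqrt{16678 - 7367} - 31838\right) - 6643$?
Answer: $-38481 + \sqrt{9311} \approx -38385.0$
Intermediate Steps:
$\left(\sqrt{16678 - 7367} - 31838\right) - 6643 = \left(\sqrt{9311} - 31838\right) + \left(-14992 + 8349\right) = \left(-31838 + \sqrt{9311}\right) - 6643 = -38481 + \sqrt{9311}$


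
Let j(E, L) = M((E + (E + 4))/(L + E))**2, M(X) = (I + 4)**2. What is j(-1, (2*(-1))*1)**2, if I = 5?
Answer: 43046721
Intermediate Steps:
M(X) = 81 (M(X) = (5 + 4)**2 = 9**2 = 81)
j(E, L) = 6561 (j(E, L) = 81**2 = 6561)
j(-1, (2*(-1))*1)**2 = 6561**2 = 43046721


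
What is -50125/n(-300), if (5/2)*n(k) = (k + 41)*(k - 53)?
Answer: -250625/182854 ≈ -1.3706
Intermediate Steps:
n(k) = 2*(-53 + k)*(41 + k)/5 (n(k) = 2*((k + 41)*(k - 53))/5 = 2*((41 + k)*(-53 + k))/5 = 2*((-53 + k)*(41 + k))/5 = 2*(-53 + k)*(41 + k)/5)
-50125/n(-300) = -50125/(-4346/5 - 24/5*(-300) + (2/5)*(-300)**2) = -50125/(-4346/5 + 1440 + (2/5)*90000) = -50125/(-4346/5 + 1440 + 36000) = -50125/182854/5 = -50125*5/182854 = -250625/182854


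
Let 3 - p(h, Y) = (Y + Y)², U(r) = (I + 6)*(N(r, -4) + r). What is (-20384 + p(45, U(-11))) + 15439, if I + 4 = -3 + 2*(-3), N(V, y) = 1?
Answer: -24542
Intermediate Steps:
I = -13 (I = -4 + (-3 + 2*(-3)) = -4 + (-3 - 6) = -4 - 9 = -13)
U(r) = -7 - 7*r (U(r) = (-13 + 6)*(1 + r) = -7*(1 + r) = -7 - 7*r)
p(h, Y) = 3 - 4*Y² (p(h, Y) = 3 - (Y + Y)² = 3 - (2*Y)² = 3 - 4*Y²)
(-20384 + p(45, U(-11))) + 15439 = (-20384 + (3 - 4*(-7 - 7*(-11))²)) + 15439 = (-20384 + (3 - 4*(-7 + 77)²)) + 15439 = (-20384 + (3 - 4*70²)) + 15439 = (-20384 + (3 - 4*4900)) + 15439 = (-20384 + (3 - 19600)) + 15439 = (-20384 - 19597) + 15439 = -39981 + 15439 = -24542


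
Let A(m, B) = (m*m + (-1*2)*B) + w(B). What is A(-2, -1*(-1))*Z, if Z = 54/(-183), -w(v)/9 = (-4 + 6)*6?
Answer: 1908/61 ≈ 31.279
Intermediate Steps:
w(v) = -108 (w(v) = -9*(-4 + 6)*6 = -18*6 = -9*12 = -108)
Z = -18/61 (Z = 54*(-1/183) = -18/61 ≈ -0.29508)
A(m, B) = -108 + m**2 - 2*B (A(m, B) = (m*m + (-1*2)*B) - 108 = (m**2 - 2*B) - 108 = -108 + m**2 - 2*B)
A(-2, -1*(-1))*Z = (-108 + (-2)**2 - (-2)*(-1))*(-18/61) = (-108 + 4 - 2*1)*(-18/61) = (-108 + 4 - 2)*(-18/61) = -106*(-18/61) = 1908/61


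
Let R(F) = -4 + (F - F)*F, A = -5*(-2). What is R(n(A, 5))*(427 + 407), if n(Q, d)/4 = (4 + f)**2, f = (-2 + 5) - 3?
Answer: -3336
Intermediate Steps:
f = 0 (f = 3 - 3 = 0)
A = 10
n(Q, d) = 64 (n(Q, d) = 4*(4 + 0)**2 = 4*4**2 = 4*16 = 64)
R(F) = -4 (R(F) = -4 + 0*F = -4 + 0 = -4)
R(n(A, 5))*(427 + 407) = -4*(427 + 407) = -4*834 = -3336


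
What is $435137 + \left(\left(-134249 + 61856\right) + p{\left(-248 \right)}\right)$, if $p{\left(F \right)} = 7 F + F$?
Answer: $360760$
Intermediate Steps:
$p{\left(F \right)} = 8 F$
$435137 + \left(\left(-134249 + 61856\right) + p{\left(-248 \right)}\right) = 435137 + \left(\left(-134249 + 61856\right) + 8 \left(-248\right)\right) = 435137 - 74377 = 360760$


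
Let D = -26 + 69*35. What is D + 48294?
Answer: 50683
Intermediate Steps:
D = 2389 (D = -26 + 2415 = 2389)
D + 48294 = 2389 + 48294 = 50683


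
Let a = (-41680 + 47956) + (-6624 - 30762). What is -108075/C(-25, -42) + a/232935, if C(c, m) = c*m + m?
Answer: -560129089/5217744 ≈ -107.35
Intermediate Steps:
C(c, m) = m + c*m
a = -31110 (a = 6276 - 37386 = -31110)
-108075/C(-25, -42) + a/232935 = -108075*(-1/(42*(1 - 25))) - 31110/232935 = -108075/((-42*(-24))) - 31110*1/232935 = -108075/1008 - 2074/15529 = -108075*1/1008 - 2074/15529 = -36025/336 - 2074/15529 = -560129089/5217744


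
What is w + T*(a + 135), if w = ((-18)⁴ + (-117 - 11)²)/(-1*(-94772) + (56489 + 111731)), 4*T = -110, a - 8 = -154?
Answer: 9959555/32874 ≈ 302.96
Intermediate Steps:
a = -146 (a = 8 - 154 = -146)
T = -55/2 (T = (¼)*(-110) = -55/2 ≈ -27.500)
w = 7585/16437 (w = (104976 + (-128)²)/(94772 + 168220) = (104976 + 16384)/262992 = 121360*(1/262992) = 7585/16437 ≈ 0.46146)
w + T*(a + 135) = 7585/16437 - 55*(-146 + 135)/2 = 7585/16437 - 55/2*(-11) = 7585/16437 + 605/2 = 9959555/32874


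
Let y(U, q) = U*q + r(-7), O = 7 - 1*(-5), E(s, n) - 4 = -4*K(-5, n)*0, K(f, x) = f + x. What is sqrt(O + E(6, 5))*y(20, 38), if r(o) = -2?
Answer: 3032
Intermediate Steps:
E(s, n) = 4 (E(s, n) = 4 - 4*(-5 + n)*0 = 4 + (20 - 4*n)*0 = 4 + 0 = 4)
O = 12 (O = 7 + 5 = 12)
y(U, q) = -2 + U*q (y(U, q) = U*q - 2 = -2 + U*q)
sqrt(O + E(6, 5))*y(20, 38) = sqrt(12 + 4)*(-2 + 20*38) = sqrt(16)*(-2 + 760) = 4*758 = 3032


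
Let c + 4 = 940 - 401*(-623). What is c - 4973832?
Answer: -4723073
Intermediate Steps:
c = 250759 (c = -4 + (940 - 401*(-623)) = -4 + (940 + 249823) = -4 + 250763 = 250759)
c - 4973832 = 250759 - 4973832 = -4723073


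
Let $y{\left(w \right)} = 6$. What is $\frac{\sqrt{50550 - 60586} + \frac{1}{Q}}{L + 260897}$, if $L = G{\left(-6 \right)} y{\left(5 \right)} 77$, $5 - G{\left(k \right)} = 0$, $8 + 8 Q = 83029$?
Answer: $\frac{8}{21851708347} + \frac{2 i \sqrt{2509}}{263207} \approx 3.661 \cdot 10^{-10} + 0.00038061 i$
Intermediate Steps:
$Q = \frac{83021}{8}$ ($Q = -1 + \frac{1}{8} \cdot 83029 = -1 + \frac{83029}{8} = \frac{83021}{8} \approx 10378.0$)
$G{\left(k \right)} = 5$ ($G{\left(k \right)} = 5 - 0 = 5 + 0 = 5$)
$L = 2310$ ($L = 5 \cdot 6 \cdot 77 = 30 \cdot 77 = 2310$)
$\frac{\sqrt{50550 - 60586} + \frac{1}{Q}}{L + 260897} = \frac{\sqrt{50550 - 60586} + \frac{1}{\frac{83021}{8}}}{2310 + 260897} = \frac{\sqrt{-10036} + \frac{8}{83021}}{263207} = \left(2 i \sqrt{2509} + \frac{8}{83021}\right) \frac{1}{263207} = \left(\frac{8}{83021} + 2 i \sqrt{2509}\right) \frac{1}{263207} = \frac{8}{21851708347} + \frac{2 i \sqrt{2509}}{263207}$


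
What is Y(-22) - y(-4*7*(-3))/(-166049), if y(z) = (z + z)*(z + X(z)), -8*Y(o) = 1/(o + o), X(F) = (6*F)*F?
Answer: 2508715169/58449248 ≈ 42.921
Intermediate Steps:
X(F) = 6*F²
Y(o) = -1/(16*o) (Y(o) = -1/(8*(o + o)) = -1/(2*o)/8 = -1/(16*o))
y(z) = 2*z*(z + 6*z²) (y(z) = (z + z)*(z + 6*z²) = (2*z)*(z + 6*z²) = 2*z*(z + 6*z²))
Y(-22) - y(-4*7*(-3))/(-166049) = -1/16/(-22) - (-4*7*(-3))²*(2 + 12*(-4*7*(-3)))/(-166049) = -1/16*(-1/22) - (-28*(-3))²*(2 + 12*(-28*(-3)))*(-1)/166049 = 1/352 - 84²*(2 + 12*84)*(-1)/166049 = 1/352 - 7056*(2 + 1008)*(-1)/166049 = 1/352 - 7056*1010*(-1)/166049 = 1/352 - 7126560*(-1)/166049 = 1/352 - 1*(-7126560/166049) = 1/352 + 7126560/166049 = 2508715169/58449248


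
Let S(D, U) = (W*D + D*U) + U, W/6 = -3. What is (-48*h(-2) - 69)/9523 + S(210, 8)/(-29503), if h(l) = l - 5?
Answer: 312353/3156821 ≈ 0.098945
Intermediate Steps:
h(l) = -5 + l
W = -18 (W = 6*(-3) = -18)
S(D, U) = U - 18*D + D*U (S(D, U) = (-18*D + D*U) + U = U - 18*D + D*U)
(-48*h(-2) - 69)/9523 + S(210, 8)/(-29503) = (-48*(-5 - 2) - 69)/9523 + (8 - 18*210 + 210*8)/(-29503) = (-48*(-7) - 69)*(1/9523) + (8 - 3780 + 1680)*(-1/29503) = (336 - 69)*(1/9523) - 2092*(-1/29503) = 267*(1/9523) + 2092/29503 = 3/107 + 2092/29503 = 312353/3156821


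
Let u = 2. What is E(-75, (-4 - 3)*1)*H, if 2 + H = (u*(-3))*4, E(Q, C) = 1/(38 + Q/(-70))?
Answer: -364/547 ≈ -0.66545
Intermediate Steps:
E(Q, C) = 1/(38 - Q/70) (E(Q, C) = 1/(38 + Q*(-1/70)) = 1/(38 - Q/70))
H = -26 (H = -2 + (2*(-3))*4 = -2 - 6*4 = -2 - 24 = -26)
E(-75, (-4 - 3)*1)*H = -70/(-2660 - 75)*(-26) = -70/(-2735)*(-26) = -70*(-1/2735)*(-26) = (14/547)*(-26) = -364/547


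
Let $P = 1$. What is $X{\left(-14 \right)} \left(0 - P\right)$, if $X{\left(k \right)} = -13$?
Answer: $13$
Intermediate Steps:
$X{\left(-14 \right)} \left(0 - P\right) = - 13 \left(0 - 1\right) = \left(-13\right) \left(-1\right) = 13$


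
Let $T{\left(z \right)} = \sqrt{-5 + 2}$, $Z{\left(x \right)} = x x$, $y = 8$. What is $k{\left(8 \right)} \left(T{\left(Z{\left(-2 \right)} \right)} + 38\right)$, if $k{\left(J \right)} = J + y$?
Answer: $608 + 16 i \sqrt{3} \approx 608.0 + 27.713 i$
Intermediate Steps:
$k{\left(J \right)} = 8 + J$ ($k{\left(J \right)} = J + 8 = 8 + J$)
$Z{\left(x \right)} = x^{2}$
$T{\left(z \right)} = i \sqrt{3}$ ($T{\left(z \right)} = \sqrt{-3} = i \sqrt{3}$)
$k{\left(8 \right)} \left(T{\left(Z{\left(-2 \right)} \right)} + 38\right) = \left(8 + 8\right) \left(i \sqrt{3} + 38\right) = 16 \left(38 + i \sqrt{3}\right) = 608 + 16 i \sqrt{3}$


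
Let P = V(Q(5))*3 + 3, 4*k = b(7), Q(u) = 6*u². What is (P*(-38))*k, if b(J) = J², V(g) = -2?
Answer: 2793/2 ≈ 1396.5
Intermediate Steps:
k = 49/4 (k = (¼)*7² = (¼)*49 = 49/4 ≈ 12.250)
P = -3 (P = -2*3 + 3 = -6 + 3 = -3)
(P*(-38))*k = -3*(-38)*(49/4) = 114*(49/4) = 2793/2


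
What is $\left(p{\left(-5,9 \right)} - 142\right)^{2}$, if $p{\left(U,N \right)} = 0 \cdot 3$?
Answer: $20164$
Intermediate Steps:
$p{\left(U,N \right)} = 0$
$\left(p{\left(-5,9 \right)} - 142\right)^{2} = \left(0 - 142\right)^{2} = \left(-142\right)^{2} = 20164$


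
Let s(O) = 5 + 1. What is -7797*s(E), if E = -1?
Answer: -46782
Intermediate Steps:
s(O) = 6
-7797*s(E) = -7797*6 = -46782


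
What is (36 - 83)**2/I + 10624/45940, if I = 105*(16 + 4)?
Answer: 6189593/4823700 ≈ 1.2832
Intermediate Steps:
I = 2100 (I = 105*20 = 2100)
(36 - 83)**2/I + 10624/45940 = (36 - 83)**2/2100 + 10624/45940 = (-47)**2*(1/2100) + 10624*(1/45940) = 2209*(1/2100) + 2656/11485 = 2209/2100 + 2656/11485 = 6189593/4823700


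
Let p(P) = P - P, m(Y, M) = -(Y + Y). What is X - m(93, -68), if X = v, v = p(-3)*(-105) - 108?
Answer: 78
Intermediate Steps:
m(Y, M) = -2*Y
p(P) = 0
v = -108 (v = 0*(-105) - 108 = 0 - 108 = -108)
X = -108
X - m(93, -68) = -108 - (-2)*93 = -108 - 1*(-186) = -108 + 186 = 78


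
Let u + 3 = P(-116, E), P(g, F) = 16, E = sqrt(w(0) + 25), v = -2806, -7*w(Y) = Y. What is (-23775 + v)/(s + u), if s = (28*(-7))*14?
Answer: 26581/2731 ≈ 9.7331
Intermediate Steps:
w(Y) = -Y/7
s = -2744 (s = -196*14 = -2744)
E = 5 (E = sqrt(-1/7*0 + 25) = sqrt(0 + 25) = sqrt(25) = 5)
u = 13 (u = -3 + 16 = 13)
(-23775 + v)/(s + u) = (-23775 - 2806)/(-2744 + 13) = -26581/(-2731) = -26581*(-1/2731) = 26581/2731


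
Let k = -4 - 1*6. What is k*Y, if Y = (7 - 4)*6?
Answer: -180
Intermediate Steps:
k = -10 (k = -4 - 6 = -10)
Y = 18 (Y = 3*6 = 18)
k*Y = -10*18 = -180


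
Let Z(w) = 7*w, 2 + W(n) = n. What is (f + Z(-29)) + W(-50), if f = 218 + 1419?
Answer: 1382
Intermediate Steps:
f = 1637
W(n) = -2 + n
(f + Z(-29)) + W(-50) = (1637 + 7*(-29)) + (-2 - 50) = (1637 - 203) - 52 = 1434 - 52 = 1382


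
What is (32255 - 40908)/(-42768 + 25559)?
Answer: 8653/17209 ≈ 0.50282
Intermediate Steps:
(32255 - 40908)/(-42768 + 25559) = -8653/(-17209) = -8653*(-1/17209) = 8653/17209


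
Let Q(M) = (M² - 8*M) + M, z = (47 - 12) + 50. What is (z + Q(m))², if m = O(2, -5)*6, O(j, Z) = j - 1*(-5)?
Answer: 2418025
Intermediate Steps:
O(j, Z) = 5 + j (O(j, Z) = j + 5 = 5 + j)
m = 42 (m = (5 + 2)*6 = 7*6 = 42)
z = 85 (z = 35 + 50 = 85)
Q(M) = M² - 7*M
(z + Q(m))² = (85 + 42*(-7 + 42))² = (85 + 42*35)² = (85 + 1470)² = 1555² = 2418025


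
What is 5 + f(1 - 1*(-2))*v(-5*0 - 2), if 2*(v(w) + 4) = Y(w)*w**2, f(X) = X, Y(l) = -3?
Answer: -25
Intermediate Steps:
v(w) = -4 - 3*w**2/2 (v(w) = -4 + (-3*w**2)/2 = -4 - 3*w**2/2)
5 + f(1 - 1*(-2))*v(-5*0 - 2) = 5 + (1 - 1*(-2))*(-4 - 3*(-5*0 - 2)**2/2) = 5 + (1 + 2)*(-4 - 3*(0 - 2)**2/2) = 5 + 3*(-4 - 3/2*(-2)**2) = 5 + 3*(-4 - 3/2*4) = 5 + 3*(-4 - 6) = 5 + 3*(-10) = 5 - 30 = -25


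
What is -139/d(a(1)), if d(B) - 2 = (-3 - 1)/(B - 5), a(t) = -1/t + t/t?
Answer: -695/14 ≈ -49.643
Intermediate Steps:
a(t) = 1 - 1/t (a(t) = -1/t + 1 = 1 - 1/t)
d(B) = 2 - 4/(-5 + B) (d(B) = 2 + (-3 - 1)/(B - 5) = 2 - 4/(-5 + B))
-139/d(a(1)) = -139*(-5 + (-1 + 1)/1)/(2*(-7 + (-1 + 1)/1)) = -139*(-5 + 1*0)/(2*(-7 + 1*0)) = -139*(-5 + 0)/(2*(-7 + 0)) = -139/(2*(-7)/(-5)) = -139/(2*(-⅕)*(-7)) = -139/14/5 = -139*5/14 = -695/14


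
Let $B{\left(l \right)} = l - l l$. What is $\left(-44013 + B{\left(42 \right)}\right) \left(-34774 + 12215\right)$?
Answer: $1031735865$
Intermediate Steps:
$B{\left(l \right)} = l - l^{2}$
$\left(-44013 + B{\left(42 \right)}\right) \left(-34774 + 12215\right) = \left(-44013 + 42 \left(1 - 42\right)\right) \left(-34774 + 12215\right) = \left(-44013 + 42 \left(1 - 42\right)\right) \left(-22559\right) = \left(-44013 + 42 \left(-41\right)\right) \left(-22559\right) = \left(-44013 - 1722\right) \left(-22559\right) = \left(-45735\right) \left(-22559\right) = 1031735865$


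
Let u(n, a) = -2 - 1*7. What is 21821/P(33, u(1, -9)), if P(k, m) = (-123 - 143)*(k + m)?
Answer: -21821/6384 ≈ -3.4181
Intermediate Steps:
u(n, a) = -9 (u(n, a) = -2 - 7 = -9)
P(k, m) = -266*k - 266*m (P(k, m) = -266*(k + m) = -266*k - 266*m)
21821/P(33, u(1, -9)) = 21821/(-266*33 - 266*(-9)) = 21821/(-8778 + 2394) = 21821/(-6384) = 21821*(-1/6384) = -21821/6384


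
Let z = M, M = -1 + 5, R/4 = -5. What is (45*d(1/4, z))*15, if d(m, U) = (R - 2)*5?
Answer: -74250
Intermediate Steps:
R = -20 (R = 4*(-5) = -20)
M = 4
z = 4
d(m, U) = -110 (d(m, U) = (-20 - 2)*5 = -22*5 = -110)
(45*d(1/4, z))*15 = (45*(-110))*15 = -4950*15 = -74250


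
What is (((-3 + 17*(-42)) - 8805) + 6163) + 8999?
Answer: 5640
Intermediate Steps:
(((-3 + 17*(-42)) - 8805) + 6163) + 8999 = (((-3 - 714) - 8805) + 6163) + 8999 = ((-717 - 8805) + 6163) + 8999 = (-9522 + 6163) + 8999 = -3359 + 8999 = 5640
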